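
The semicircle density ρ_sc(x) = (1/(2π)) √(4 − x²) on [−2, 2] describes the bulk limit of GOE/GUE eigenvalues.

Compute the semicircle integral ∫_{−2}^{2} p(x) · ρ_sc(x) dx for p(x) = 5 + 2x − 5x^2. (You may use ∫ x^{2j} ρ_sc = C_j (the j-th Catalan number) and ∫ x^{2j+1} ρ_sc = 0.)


Write p(x) = Σ a_i x^i, split into monomials and integrate each against ρ_sc separately.
Using ∫ x^{2j} ρ_sc = C_j = (1/(j+1)) C(2j, j) (Catalan numbers) and ∫ x^{2j+1} ρ_sc = 0 (odd monomials vanish by symmetry):
  i = 0 (even): a_0 · C_{0} = 5 · 1 = 5
  i = 1 (odd): ∫ x^1 ρ_sc = 0 (vanishes)
  i = 2 (even): a_2 · C_{1} = -5 · 1 = -5

Summing the contributions: ∫_{−2}^{2} p(x) ρ_sc(x) dx = 5 + (-5) = 0.


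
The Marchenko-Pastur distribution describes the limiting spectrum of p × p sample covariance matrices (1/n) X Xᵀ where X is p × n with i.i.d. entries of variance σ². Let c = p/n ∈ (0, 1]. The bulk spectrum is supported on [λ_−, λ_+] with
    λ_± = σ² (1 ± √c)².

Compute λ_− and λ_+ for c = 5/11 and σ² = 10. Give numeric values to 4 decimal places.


c = 5/11 = 0.454545; √c = 0.674200.
λ_− = σ² (1 − √c)² = 10 · (1 − 0.674200)² = 10 · (0.325800)² = 1.061457.
λ_+ = σ² (1 + √c)² = 10 · (1 + 0.674200)² = 10 · (1.674200)² = 28.029452.

Rounded to 4 decimal places: λ_− ≈ 1.0615, λ_+ ≈ 28.0295.


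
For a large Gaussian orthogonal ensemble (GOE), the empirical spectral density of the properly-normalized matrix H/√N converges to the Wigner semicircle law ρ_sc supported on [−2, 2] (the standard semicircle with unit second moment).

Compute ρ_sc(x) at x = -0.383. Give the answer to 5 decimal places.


ρ_sc(x) = (1/(2π)) √(4 − x²). With x = -0.383:
  4 − x² = 4 − (-0.383)² = 4 − 0.146689 = 3.853311.
  √(4 − x²) = 1.962985.
  1/(2π) = 0.159155.
  ρ_sc(-0.383) = 0.159155 · 1.962985 = 0.312419.

Rounded to 5 decimal places: ρ_sc(-0.383) ≈ 0.31242.


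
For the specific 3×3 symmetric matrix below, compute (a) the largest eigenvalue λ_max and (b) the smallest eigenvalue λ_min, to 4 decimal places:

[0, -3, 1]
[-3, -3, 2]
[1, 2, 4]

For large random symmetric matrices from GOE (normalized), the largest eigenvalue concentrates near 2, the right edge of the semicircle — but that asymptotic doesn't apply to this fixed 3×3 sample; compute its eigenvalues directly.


Since M is real symmetric, all three eigenvalues are real; they are the roots of det(λI − M) = λ³ − (tr M) λ² + s λ − det M, where s is the sum of the principal 2×2 minors.
tr M = 0 + (-3) + 4 = 1.
s = (0·(-3) − (-3)²) + (0·4 − 1²) + ((-3)·4 − 2²) = -9 + (-1) + (-16) = -26.
det M (expand along row 1) = 0·(-16) − (-3)·(-14) + 1·(-3) = -45.
Characteristic polynomial: λ³ − λ² − 26λ + 45 = 0.
Substitute λ = y + (tr M)/3 = y + 0.333333 to remove the quadratic term: y³ + p·y + q = 0 with p = s − (tr M)²/3 = -26.333333 and q = −2(tr M)³/27 + (tr M)·s/3 − det M = 36.259259.
Three real roots ⇒ use the trigonometric (Viète) form: r = 2√(−p/3) = 5.925463, φ = arccos(3q/(p·r)) = arccos(-0.697127) = 2.342179 rad.
y_k = r·cos(φ/3 − 2πk/3) for k = 0, 1, 2 gives y = 4.209464, 1.506867, -5.716330.
λ_k = y_k + 0.333333 gives λ = 4.5428, 1.8402, -5.3830 (check: the sum is 1.0000 = tr M).

Hence λ_max = 4.5428 and λ_min = -5.3830.


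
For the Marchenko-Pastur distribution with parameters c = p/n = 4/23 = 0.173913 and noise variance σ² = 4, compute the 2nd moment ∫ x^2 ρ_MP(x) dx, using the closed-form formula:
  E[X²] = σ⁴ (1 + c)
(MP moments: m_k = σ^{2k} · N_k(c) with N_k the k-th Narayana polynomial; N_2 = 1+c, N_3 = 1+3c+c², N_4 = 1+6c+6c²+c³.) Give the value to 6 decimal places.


E[X²] = σ⁴ (1 + c) (second MP moment). With σ² = 4 (so σ⁴ = 16) and c = 4/23 = 0.173913: E[X²] = 16 · (1 + 0.173913) = 16 · 1.173913.

So E[X^2] = 18.782609.


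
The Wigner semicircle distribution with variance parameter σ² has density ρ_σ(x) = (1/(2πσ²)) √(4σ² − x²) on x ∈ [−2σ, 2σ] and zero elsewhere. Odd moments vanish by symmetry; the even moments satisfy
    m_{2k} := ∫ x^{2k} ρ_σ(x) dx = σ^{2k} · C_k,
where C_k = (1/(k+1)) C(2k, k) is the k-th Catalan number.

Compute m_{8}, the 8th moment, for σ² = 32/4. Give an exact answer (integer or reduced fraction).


By the scaled semicircle moment identity, m_{2k} = σ^{2k} · C_k with k = 4.
C_4 = (1/(k+1)) · C(2k, k) = (1/5) · C(8, 4) = (1/5) · 70 = 14.
σ^{2k} = (σ²)^k = (32/4)^4 = 4096.

Therefore m_{8} = σ^{8} · C_4 = 4096 · 14 = 57344.


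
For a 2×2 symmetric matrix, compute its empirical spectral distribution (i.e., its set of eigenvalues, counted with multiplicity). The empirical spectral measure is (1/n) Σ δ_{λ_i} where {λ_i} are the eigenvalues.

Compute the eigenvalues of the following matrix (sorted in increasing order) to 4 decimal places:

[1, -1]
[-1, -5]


Since M is real symmetric, both eigenvalues are real; they are the roots of det(λI − M) = λ² − (tr M) λ + det M.
tr M = 1 + (-5) = -4.
det M = 1·(-5) − (-1)² = -5 − 1 = -6.
Characteristic polynomial: λ² + 4λ − 6 = 0.
Discriminant Δ = (tr M)² − 4·det M = 16 − (-24) = 40; √Δ = 6.324555.
λ = (tr M ± √Δ)/2 = (-4 ± 6.324555)/2, giving (tr M − √Δ)/2 = -5.1623 and (tr M + √Δ)/2 = 1.1623.

Eigenvalues sorted in increasing order: [-5.1623, 1.1623].


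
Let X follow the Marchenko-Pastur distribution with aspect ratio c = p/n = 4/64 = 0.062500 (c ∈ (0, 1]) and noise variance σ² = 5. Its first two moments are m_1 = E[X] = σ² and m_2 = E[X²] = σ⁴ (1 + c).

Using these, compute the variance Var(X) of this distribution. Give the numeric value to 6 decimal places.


m_1 = E[X] = σ² = 5, so m_1² = 25.
m_2 = E[X²] = σ⁴ (1 + c) = 25 · (1 + 0.062500) = 25 · 1.062500 = 26.562500.
(Note m_2 − m_1² simplifies to c · σ⁴ = 0.062500 · 25.)

Var(X) = m_2 − m_1² = 26.562500 − 25 = 1.562500.


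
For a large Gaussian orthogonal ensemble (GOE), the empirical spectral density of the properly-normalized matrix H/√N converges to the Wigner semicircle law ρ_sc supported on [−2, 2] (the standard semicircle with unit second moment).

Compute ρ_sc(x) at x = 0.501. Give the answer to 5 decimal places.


ρ_sc(x) = (1/(2π)) √(4 − x²). With x = 0.501:
  4 − x² = 4 − (0.501)² = 4 − 0.251001 = 3.748999.
  √(4 − x²) = 1.936233.
  1/(2π) = 0.159155.
  ρ_sc(0.501) = 0.159155 · 1.936233 = 0.308161.

Rounded to 5 decimal places: ρ_sc(0.501) ≈ 0.30816.


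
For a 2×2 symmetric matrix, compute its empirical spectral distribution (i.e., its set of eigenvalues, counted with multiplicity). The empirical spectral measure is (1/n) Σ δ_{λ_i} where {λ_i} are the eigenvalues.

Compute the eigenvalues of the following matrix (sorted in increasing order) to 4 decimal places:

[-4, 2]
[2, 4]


Since M is real symmetric, both eigenvalues are real; they are the roots of det(λI − M) = λ² − (tr M) λ + det M.
tr M = -4 + 4 = 0.
det M = (-4)·4 − 2² = -16 − 4 = -20.
Characteristic polynomial: λ² − 20 = 0.
Discriminant Δ = (tr M)² − 4·det M = 0 − (-80) = 80; √Δ = 8.944272.
λ = (tr M ± √Δ)/2 = (0 ± 8.944272)/2, giving (tr M − √Δ)/2 = -4.4721 and (tr M + √Δ)/2 = 4.4721.

Eigenvalues sorted in increasing order: [-4.4721, 4.4721].


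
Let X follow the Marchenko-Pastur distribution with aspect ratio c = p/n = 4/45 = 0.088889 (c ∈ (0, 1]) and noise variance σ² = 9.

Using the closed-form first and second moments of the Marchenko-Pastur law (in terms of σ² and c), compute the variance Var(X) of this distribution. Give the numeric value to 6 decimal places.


Recall the MP moments m_1 = E[X] = σ² and m_2 = E[X²] = σ⁴ (1 + c).
m_1 = E[X] = σ² = 9, so m_1² = 81.
m_2 = E[X²] = σ⁴ (1 + c) = 81 · (1 + 0.088889) = 81 · 1.088889 = 88.200000.
(Note m_2 − m_1² simplifies to c · σ⁴ = 0.088889 · 81.)

Var(X) = m_2 − m_1² = 88.200000 − 81 = 7.200000.


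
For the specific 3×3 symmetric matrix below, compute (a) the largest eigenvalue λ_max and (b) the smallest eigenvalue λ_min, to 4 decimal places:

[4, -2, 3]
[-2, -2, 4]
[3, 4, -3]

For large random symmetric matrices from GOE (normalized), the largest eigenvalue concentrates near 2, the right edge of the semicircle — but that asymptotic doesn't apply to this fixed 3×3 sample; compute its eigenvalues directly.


Since M is real symmetric, all three eigenvalues are real; they are the roots of det(λI − M) = λ³ − (tr M) λ² + s λ − det M, where s is the sum of the principal 2×2 minors.
tr M = 4 + (-2) + (-3) = -1.
s = (4·(-2) − (-2)²) + (4·(-3) − 3²) + ((-2)·(-3) − 4²) = -12 + (-21) + (-10) = -43.
det M (expand along row 1) = 4·(-10) − (-2)·(-6) + 3·(-2) = -58.
Characteristic polynomial: λ³ + λ² − 43λ + 58 = 0.
Substitute λ = y + (tr M)/3 = y − 0.333333 to remove the quadratic term: y³ + p·y + q = 0 with p = s − (tr M)²/3 = -43.333333 and q = −2(tr M)³/27 + (tr M)·s/3 − det M = 72.407407.
Three real roots ⇒ use the trigonometric (Viète) form: r = 2√(−p/3) = 7.601170, φ = arccos(3q/(p·r)) = arccos(-0.659480) = 2.290923 rad.
y_k = r·cos(φ/3 − 2πk/3) for k = 0, 1, 2 gives y = 5.490498, 1.807131, -7.297628.
λ_k = y_k − 0.333333 gives λ = 5.1572, 1.4738, -7.6310 (check: the sum is -1.0000 = tr M).

Hence λ_max = 5.1572 and λ_min = -7.6310.


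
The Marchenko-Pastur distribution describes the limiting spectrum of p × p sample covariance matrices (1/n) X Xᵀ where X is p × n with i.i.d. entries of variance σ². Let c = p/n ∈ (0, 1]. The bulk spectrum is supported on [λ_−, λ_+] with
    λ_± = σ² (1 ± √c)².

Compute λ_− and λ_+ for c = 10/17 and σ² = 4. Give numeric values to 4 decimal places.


c = 10/17 = 0.588235; √c = 0.766965.
λ_− = σ² (1 − √c)² = 4 · (1 − 0.766965)² = 4 · (0.233035)² = 0.217221.
λ_+ = σ² (1 + √c)² = 4 · (1 + 0.766965)² = 4 · (1.766965)² = 12.488661.

Rounded to 4 decimal places: λ_− ≈ 0.2172, λ_+ ≈ 12.4887.


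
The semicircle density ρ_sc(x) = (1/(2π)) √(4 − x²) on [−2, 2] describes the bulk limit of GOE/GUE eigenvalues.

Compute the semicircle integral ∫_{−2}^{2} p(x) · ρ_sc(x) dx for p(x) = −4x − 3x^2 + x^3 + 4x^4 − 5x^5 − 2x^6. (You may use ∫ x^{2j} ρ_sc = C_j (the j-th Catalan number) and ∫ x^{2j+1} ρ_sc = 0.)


Write p(x) = Σ a_i x^i, split into monomials and integrate each against ρ_sc separately.
Using ∫ x^{2j} ρ_sc = C_j = (1/(j+1)) C(2j, j) (Catalan numbers) and ∫ x^{2j+1} ρ_sc = 0 (odd monomials vanish by symmetry):
  i = 1 (odd): ∫ x^1 ρ_sc = 0 (vanishes)
  i = 2 (even): a_2 · C_{1} = -3 · 1 = -3
  i = 3 (odd): ∫ x^3 ρ_sc = 0 (vanishes)
  i = 4 (even): a_4 · C_{2} = 4 · 2 = 8
  i = 5 (odd): ∫ x^5 ρ_sc = 0 (vanishes)
  i = 6 (even): a_6 · C_{3} = -2 · 5 = -10

Summing the contributions: ∫_{−2}^{2} p(x) ρ_sc(x) dx = (-3) + 8 + (-10) = -5.


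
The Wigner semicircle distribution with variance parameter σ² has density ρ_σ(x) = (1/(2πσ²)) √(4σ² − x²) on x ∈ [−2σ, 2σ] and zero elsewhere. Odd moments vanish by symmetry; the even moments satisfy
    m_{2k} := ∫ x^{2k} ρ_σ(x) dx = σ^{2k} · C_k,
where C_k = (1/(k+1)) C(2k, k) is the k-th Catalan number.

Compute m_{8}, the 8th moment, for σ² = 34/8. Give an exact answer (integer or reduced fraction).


By the scaled semicircle moment identity, m_{2k} = σ^{2k} · C_k with k = 4.
C_4 = (1/(k+1)) · C(2k, k) = (1/5) · C(8, 4) = (1/5) · 70 = 14.
σ^{2k} = (σ²)^k = (34/8)^4 = 83521/256.

Therefore m_{8} = σ^{8} · C_4 = (83521/256) · 14 = 584647/128.


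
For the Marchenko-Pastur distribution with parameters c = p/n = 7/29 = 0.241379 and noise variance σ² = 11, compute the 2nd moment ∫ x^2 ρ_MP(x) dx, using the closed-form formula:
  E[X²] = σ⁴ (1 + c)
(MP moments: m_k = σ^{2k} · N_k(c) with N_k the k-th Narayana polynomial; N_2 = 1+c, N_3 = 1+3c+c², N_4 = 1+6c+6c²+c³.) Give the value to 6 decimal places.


E[X²] = σ⁴ (1 + c) (second MP moment). With σ² = 11 (so σ⁴ = 121) and c = 7/29 = 0.241379: E[X²] = 121 · (1 + 0.241379) = 121 · 1.241379.

So E[X^2] = 150.206897.


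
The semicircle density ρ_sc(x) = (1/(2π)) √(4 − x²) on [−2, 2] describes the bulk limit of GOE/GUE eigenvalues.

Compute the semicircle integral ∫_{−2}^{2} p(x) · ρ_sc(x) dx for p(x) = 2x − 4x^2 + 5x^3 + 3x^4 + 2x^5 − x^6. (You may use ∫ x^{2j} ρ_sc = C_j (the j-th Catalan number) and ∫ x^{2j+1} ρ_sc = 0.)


Write p(x) = Σ a_i x^i, split into monomials and integrate each against ρ_sc separately.
Using ∫ x^{2j} ρ_sc = C_j = (1/(j+1)) C(2j, j) (Catalan numbers) and ∫ x^{2j+1} ρ_sc = 0 (odd monomials vanish by symmetry):
  i = 1 (odd): ∫ x^1 ρ_sc = 0 (vanishes)
  i = 2 (even): a_2 · C_{1} = -4 · 1 = -4
  i = 3 (odd): ∫ x^3 ρ_sc = 0 (vanishes)
  i = 4 (even): a_4 · C_{2} = 3 · 2 = 6
  i = 5 (odd): ∫ x^5 ρ_sc = 0 (vanishes)
  i = 6 (even): a_6 · C_{3} = -1 · 5 = -5

Summing the contributions: ∫_{−2}^{2} p(x) ρ_sc(x) dx = (-4) + 6 + (-5) = -3.


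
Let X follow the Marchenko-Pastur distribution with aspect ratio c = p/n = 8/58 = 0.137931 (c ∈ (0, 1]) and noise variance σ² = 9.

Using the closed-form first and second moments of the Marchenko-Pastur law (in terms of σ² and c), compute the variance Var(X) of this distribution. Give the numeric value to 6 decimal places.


Recall the MP moments m_1 = E[X] = σ² and m_2 = E[X²] = σ⁴ (1 + c).
m_1 = E[X] = σ² = 9, so m_1² = 81.
m_2 = E[X²] = σ⁴ (1 + c) = 81 · (1 + 0.137931) = 81 · 1.137931 = 92.172414.
(Note m_2 − m_1² simplifies to c · σ⁴ = 0.137931 · 81.)

Var(X) = m_2 − m_1² = 92.172414 − 81 = 11.172414.


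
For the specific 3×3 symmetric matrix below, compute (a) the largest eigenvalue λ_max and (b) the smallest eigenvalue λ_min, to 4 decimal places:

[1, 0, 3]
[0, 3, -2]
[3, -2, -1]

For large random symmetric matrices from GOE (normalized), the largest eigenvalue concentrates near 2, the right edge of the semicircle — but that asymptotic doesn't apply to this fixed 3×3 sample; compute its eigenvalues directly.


Since M is real symmetric, all three eigenvalues are real; they are the roots of det(λI − M) = λ³ − (tr M) λ² + s λ − det M, where s is the sum of the principal 2×2 minors.
tr M = 1 + 3 + (-1) = 3.
s = (1·3 − 0²) + (1·(-1) − 3²) + (3·(-1) − (-2)²) = 3 + (-10) + (-7) = -14.
det M (expand along row 1) = 1·(-7) − 0·6 + 3·(-9) = -34.
Characteristic polynomial: λ³ − 3λ² − 14λ + 34 = 0.
Substitute λ = y + (tr M)/3 = y + 1.000000 to remove the quadratic term: y³ + p·y + q = 0 with p = s − (tr M)²/3 = -17.000000 and q = −2(tr M)³/27 + (tr M)·s/3 − det M = 18.000000.
Three real roots ⇒ use the trigonometric (Viète) form: r = 2√(−p/3) = 4.760952, φ = arccos(3q/(p·r)) = arccos(-0.667192) = 2.301229 rad.
y_k = r·cos(φ/3 − 2πk/3) for k = 0, 1, 2 gives y = 3.427613, 1.147767, -4.575380.
λ_k = y_k + 1.000000 gives λ = 4.4276, 2.1478, -3.5754 (check: the sum is 3.0000 = tr M).

Hence λ_max = 4.4276 and λ_min = -3.5754.


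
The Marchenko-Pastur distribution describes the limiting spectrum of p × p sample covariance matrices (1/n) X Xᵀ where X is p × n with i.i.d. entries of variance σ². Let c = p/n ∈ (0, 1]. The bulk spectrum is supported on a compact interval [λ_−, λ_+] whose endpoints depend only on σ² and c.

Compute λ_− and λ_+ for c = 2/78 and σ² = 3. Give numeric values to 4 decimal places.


c = 2/78 = 0.025641; √c = 0.160128.
λ_− = σ² (1 − √c)² = 3 · (1 − 0.160128)² = 3 · (0.839872)² = 2.116154.
λ_+ = σ² (1 + √c)² = 3 · (1 + 0.160128)² = 3 · (1.160128)² = 4.037692.

Rounded to 4 decimal places: λ_− ≈ 2.1162, λ_+ ≈ 4.0377.


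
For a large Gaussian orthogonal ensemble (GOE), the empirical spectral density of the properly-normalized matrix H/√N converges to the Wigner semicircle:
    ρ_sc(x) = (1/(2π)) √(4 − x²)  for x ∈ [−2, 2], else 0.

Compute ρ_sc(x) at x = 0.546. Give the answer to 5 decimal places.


ρ_sc(x) = (1/(2π)) √(4 − x²). With x = 0.546:
  4 − x² = 4 − (0.546)² = 4 − 0.298116 = 3.701884.
  √(4 − x²) = 1.924028.
  1/(2π) = 0.159155.
  ρ_sc(0.546) = 0.159155 · 1.924028 = 0.306219.

Rounded to 5 decimal places: ρ_sc(0.546) ≈ 0.30622.


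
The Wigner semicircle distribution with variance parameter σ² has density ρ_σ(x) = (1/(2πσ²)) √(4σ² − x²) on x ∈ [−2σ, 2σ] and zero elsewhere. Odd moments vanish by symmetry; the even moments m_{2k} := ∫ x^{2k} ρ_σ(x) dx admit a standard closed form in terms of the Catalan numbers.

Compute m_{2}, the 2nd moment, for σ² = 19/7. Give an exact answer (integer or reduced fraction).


By the scaled semicircle moment identity, m_{2k} = σ^{2k} · C_k with k = 1.
C_1 = (1/(k+1)) · C(2k, k) = (1/2) · C(2, 1) = (1/2) · 2 = 1.
σ^{2k} = (σ²)^k = (19/7)^1 = 19/7.

Therefore m_{2} = σ^{2} · C_1 = (19/7) · 1 = 19/7.


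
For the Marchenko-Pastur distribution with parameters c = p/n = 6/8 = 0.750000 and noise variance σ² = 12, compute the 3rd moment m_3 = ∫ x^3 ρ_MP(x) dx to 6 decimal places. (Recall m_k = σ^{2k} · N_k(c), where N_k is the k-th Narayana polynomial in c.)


E[X³] = σ⁶ (1 + 3c + c²) (third MP moment). With σ² = 12 (so σ⁶ = 1728) and c = 6/8 = 0.750000: E[X³] = 1728 · (1 + 3·0.750000 + (0.750000)²) = 1728 · 3.812500.

So E[X^3] = 6588.000000.


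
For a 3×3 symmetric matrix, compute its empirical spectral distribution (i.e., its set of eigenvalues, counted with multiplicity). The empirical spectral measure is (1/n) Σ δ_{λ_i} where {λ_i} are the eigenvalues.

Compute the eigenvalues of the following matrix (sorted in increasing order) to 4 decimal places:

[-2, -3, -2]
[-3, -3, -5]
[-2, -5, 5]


Since M is real symmetric, all three eigenvalues are real; they are the roots of det(λI − M) = λ³ − (tr M) λ² + s λ − det M, where s is the sum of the principal 2×2 minors.
tr M = -2 + (-3) + 5 = 0.
s = ((-2)·(-3) − (-3)²) + ((-2)·5 − (-2)²) + ((-3)·5 − (-5)²) = -3 + (-14) + (-40) = -57.
det M (expand along row 1) = (-2)·(-40) − (-3)·(-25) + (-2)·9 = -13.
Characteristic polynomial: λ³ − 57λ + 13 = 0.
Substitute λ = y + (tr M)/3 = y + 0.000000 to remove the quadratic term: y³ + p·y + q = 0 with p = s − (tr M)²/3 = -57.000000 and q = −2(tr M)³/27 + (tr M)·s/3 − det M = 13.000000.
Three real roots ⇒ use the trigonometric (Viète) form: r = 2√(−p/3) = 8.717798, φ = arccos(3q/(p·r)) = arccos(-0.078484) = 1.649361 rad.
y_k = r·cos(φ/3 − 2πk/3) for k = 0, 1, 2 gives y = 7.433106, 0.228279, -7.661385.
λ_k = y_k + 0.000000 gives λ = 7.4331, 0.2283, -7.6614 (check: the sum is 0.0000 = tr M).

Eigenvalues sorted in increasing order: [-7.6614, 0.2283, 7.4331].


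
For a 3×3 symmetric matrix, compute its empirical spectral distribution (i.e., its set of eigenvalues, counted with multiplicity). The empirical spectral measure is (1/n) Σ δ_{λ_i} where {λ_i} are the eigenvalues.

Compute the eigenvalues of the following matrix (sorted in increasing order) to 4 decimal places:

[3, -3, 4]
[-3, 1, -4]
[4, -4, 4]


Since M is real symmetric, all three eigenvalues are real; they are the roots of det(λI − M) = λ³ − (tr M) λ² + s λ − det M, where s is the sum of the principal 2×2 minors.
tr M = 3 + 1 + 4 = 8.
s = (3·1 − (-3)²) + (3·4 − 4²) + (1·4 − (-4)²) = -6 + (-4) + (-12) = -22.
det M (expand along row 1) = 3·(-12) − (-3)·4 + 4·8 = 8.
Characteristic polynomial: λ³ − 8λ² − 22λ − 8 = 0.
Substitute λ = y + (tr M)/3 = y + 2.666667 to remove the quadratic term: y³ + p·y + q = 0 with p = s − (tr M)²/3 = -43.333333 and q = −2(tr M)³/27 + (tr M)·s/3 − det M = -104.592593.
Three real roots ⇒ use the trigonometric (Viète) form: r = 2√(−p/3) = 7.601170, φ = arccos(3q/(p·r)) = arccos(0.952620) = 0.309060 rad.
y_k = r·cos(φ/3 − 2πk/3) for k = 0, 1, 2 gives y = 7.560869, -3.103473, -4.457396.
λ_k = y_k + 2.666667 gives λ = 10.2275, -0.4368, -1.7907 (check: the sum is 8.0000 = tr M).

Eigenvalues sorted in increasing order: [-1.7907, -0.4368, 10.2275].


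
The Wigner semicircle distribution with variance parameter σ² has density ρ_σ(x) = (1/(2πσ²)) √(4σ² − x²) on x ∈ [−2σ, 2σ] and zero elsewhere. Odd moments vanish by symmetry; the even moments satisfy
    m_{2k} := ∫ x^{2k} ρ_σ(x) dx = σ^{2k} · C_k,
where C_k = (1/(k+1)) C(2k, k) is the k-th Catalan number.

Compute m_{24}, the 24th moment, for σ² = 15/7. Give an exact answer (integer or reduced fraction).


By the scaled semicircle moment identity, m_{2k} = σ^{2k} · C_k with k = 12.
C_12 = (1/(k+1)) · C(2k, k) = (1/13) · C(24, 12) = (1/13) · 2704156 = 208012.
σ^{2k} = (σ²)^k = (15/7)^12 = 129746337890625/13841287201.

Therefore m_{24} = σ^{24} · C_12 = (129746337890625/13841287201) · 208012 = 3855542176757812500/1977326743.


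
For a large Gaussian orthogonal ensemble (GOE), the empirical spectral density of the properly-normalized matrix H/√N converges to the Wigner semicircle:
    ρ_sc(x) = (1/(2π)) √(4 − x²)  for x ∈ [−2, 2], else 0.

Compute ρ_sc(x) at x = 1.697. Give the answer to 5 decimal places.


ρ_sc(x) = (1/(2π)) √(4 − x²). With x = 1.697:
  4 − x² = 4 − (1.697)² = 4 − 2.879809 = 1.120191.
  √(4 − x²) = 1.058391.
  1/(2π) = 0.159155.
  ρ_sc(1.697) = 0.159155 · 1.058391 = 0.168448.

Rounded to 5 decimal places: ρ_sc(1.697) ≈ 0.16845.


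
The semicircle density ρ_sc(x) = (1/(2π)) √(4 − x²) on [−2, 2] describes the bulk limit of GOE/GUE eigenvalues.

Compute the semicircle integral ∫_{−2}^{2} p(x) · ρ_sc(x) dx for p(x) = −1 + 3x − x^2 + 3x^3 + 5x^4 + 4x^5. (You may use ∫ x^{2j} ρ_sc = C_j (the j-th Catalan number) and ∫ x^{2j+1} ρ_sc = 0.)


Write p(x) = Σ a_i x^i, split into monomials and integrate each against ρ_sc separately.
Using ∫ x^{2j} ρ_sc = C_j = (1/(j+1)) C(2j, j) (Catalan numbers) and ∫ x^{2j+1} ρ_sc = 0 (odd monomials vanish by symmetry):
  i = 0 (even): a_0 · C_{0} = -1 · 1 = -1
  i = 1 (odd): ∫ x^1 ρ_sc = 0 (vanishes)
  i = 2 (even): a_2 · C_{1} = -1 · 1 = -1
  i = 3 (odd): ∫ x^3 ρ_sc = 0 (vanishes)
  i = 4 (even): a_4 · C_{2} = 5 · 2 = 10
  i = 5 (odd): ∫ x^5 ρ_sc = 0 (vanishes)

Summing the contributions: ∫_{−2}^{2} p(x) ρ_sc(x) dx = (-1) + (-1) + 10 = 8.


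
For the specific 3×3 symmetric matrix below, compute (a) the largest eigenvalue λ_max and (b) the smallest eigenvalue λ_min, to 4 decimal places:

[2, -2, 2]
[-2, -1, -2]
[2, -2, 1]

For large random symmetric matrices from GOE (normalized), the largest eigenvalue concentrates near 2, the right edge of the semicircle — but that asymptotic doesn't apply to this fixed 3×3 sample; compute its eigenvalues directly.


Since M is real symmetric, all three eigenvalues are real; they are the roots of det(λI − M) = λ³ − (tr M) λ² + s λ − det M, where s is the sum of the principal 2×2 minors.
tr M = 2 + (-1) + 1 = 2.
s = (2·(-1) − (-2)²) + (2·1 − 2²) + ((-1)·1 − (-2)²) = -6 + (-2) + (-5) = -13.
det M (expand along row 1) = 2·(-5) − (-2)·2 + 2·6 = 6.
Characteristic polynomial: λ³ − 2λ² − 13λ − 6 = 0.
Substitute λ = y + (tr M)/3 = y + 0.666667 to remove the quadratic term: y³ + p·y + q = 0 with p = s − (tr M)²/3 = -14.333333 and q = −2(tr M)³/27 + (tr M)·s/3 − det M = -15.259259.
Three real roots ⇒ use the trigonometric (Viète) form: r = 2√(−p/3) = 4.371626, φ = arccos(3q/(p·r)) = arccos(0.730575) = 0.751633 rad.
y_k = r·cos(φ/3 − 2πk/3) for k = 0, 1, 2 gives y = 4.235133, -1.178913, -3.056220.
λ_k = y_k + 0.666667 gives λ = 4.9018, -0.5122, -2.3896 (check: the sum is 2.0000 = tr M).

Hence λ_max = 4.9018 and λ_min = -2.3896.


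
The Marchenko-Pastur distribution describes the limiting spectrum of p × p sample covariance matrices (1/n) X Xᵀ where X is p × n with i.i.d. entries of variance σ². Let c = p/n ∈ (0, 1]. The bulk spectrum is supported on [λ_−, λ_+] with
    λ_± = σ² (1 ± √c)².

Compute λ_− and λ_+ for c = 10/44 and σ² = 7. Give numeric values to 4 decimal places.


c = 10/44 = 0.227273; √c = 0.476731.
λ_− = σ² (1 − √c)² = 7 · (1 − 0.476731)² = 7 · (0.523269)² = 1.916671.
λ_+ = σ² (1 + √c)² = 7 · (1 + 0.476731)² = 7 · (1.476731)² = 15.265147.

Rounded to 4 decimal places: λ_− ≈ 1.9167, λ_+ ≈ 15.2651.


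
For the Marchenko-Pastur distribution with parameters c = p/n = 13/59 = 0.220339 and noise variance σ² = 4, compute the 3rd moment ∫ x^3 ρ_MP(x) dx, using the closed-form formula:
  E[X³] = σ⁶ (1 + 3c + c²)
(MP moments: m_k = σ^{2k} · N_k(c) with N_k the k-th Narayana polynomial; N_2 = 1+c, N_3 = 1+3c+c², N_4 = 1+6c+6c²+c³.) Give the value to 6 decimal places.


E[X³] = σ⁶ (1 + 3c + c²) (third MP moment). With σ² = 4 (so σ⁶ = 64) and c = 13/59 = 0.220339: E[X³] = 64 · (1 + 3·0.220339 + (0.220339)²) = 64 · 1.709566.

So E[X^3] = 109.412238.


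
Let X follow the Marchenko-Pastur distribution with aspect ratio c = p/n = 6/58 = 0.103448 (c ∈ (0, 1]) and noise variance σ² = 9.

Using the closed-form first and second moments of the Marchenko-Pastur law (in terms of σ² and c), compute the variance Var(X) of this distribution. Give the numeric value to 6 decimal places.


Recall the MP moments m_1 = E[X] = σ² and m_2 = E[X²] = σ⁴ (1 + c).
m_1 = E[X] = σ² = 9, so m_1² = 81.
m_2 = E[X²] = σ⁴ (1 + c) = 81 · (1 + 0.103448) = 81 · 1.103448 = 89.379310.
(Note m_2 − m_1² simplifies to c · σ⁴ = 0.103448 · 81.)

Var(X) = m_2 − m_1² = 89.379310 − 81 = 8.379310.


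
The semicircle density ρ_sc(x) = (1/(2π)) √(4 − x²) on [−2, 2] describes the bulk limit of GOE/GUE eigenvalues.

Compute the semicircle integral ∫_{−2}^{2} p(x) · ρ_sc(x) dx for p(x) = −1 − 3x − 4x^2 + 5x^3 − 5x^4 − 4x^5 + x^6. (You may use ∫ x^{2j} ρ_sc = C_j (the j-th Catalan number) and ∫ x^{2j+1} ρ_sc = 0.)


Write p(x) = Σ a_i x^i, split into monomials and integrate each against ρ_sc separately.
Using ∫ x^{2j} ρ_sc = C_j = (1/(j+1)) C(2j, j) (Catalan numbers) and ∫ x^{2j+1} ρ_sc = 0 (odd monomials vanish by symmetry):
  i = 0 (even): a_0 · C_{0} = -1 · 1 = -1
  i = 1 (odd): ∫ x^1 ρ_sc = 0 (vanishes)
  i = 2 (even): a_2 · C_{1} = -4 · 1 = -4
  i = 3 (odd): ∫ x^3 ρ_sc = 0 (vanishes)
  i = 4 (even): a_4 · C_{2} = -5 · 2 = -10
  i = 5 (odd): ∫ x^5 ρ_sc = 0 (vanishes)
  i = 6 (even): a_6 · C_{3} = 1 · 5 = 5

Summing the contributions: ∫_{−2}^{2} p(x) ρ_sc(x) dx = (-1) + (-4) + (-10) + 5 = -10.


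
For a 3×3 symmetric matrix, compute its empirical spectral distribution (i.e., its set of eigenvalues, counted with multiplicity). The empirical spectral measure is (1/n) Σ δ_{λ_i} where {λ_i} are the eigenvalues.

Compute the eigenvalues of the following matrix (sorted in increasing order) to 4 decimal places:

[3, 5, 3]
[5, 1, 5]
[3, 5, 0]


Since M is real symmetric, all three eigenvalues are real; they are the roots of det(λI − M) = λ³ − (tr M) λ² + s λ − det M, where s is the sum of the principal 2×2 minors.
tr M = 3 + 1 + 0 = 4.
s = (3·1 − 5²) + (3·0 − 3²) + (1·0 − 5²) = -22 + (-9) + (-25) = -56.
det M (expand along row 1) = 3·(-25) − 5·(-15) + 3·22 = 66.
Characteristic polynomial: λ³ − 4λ² − 56λ − 66 = 0.
Substitute λ = y + (tr M)/3 = y + 1.333333 to remove the quadratic term: y³ + p·y + q = 0 with p = s − (tr M)²/3 = -61.333333 and q = −2(tr M)³/27 + (tr M)·s/3 − det M = -145.407407.
Three real roots ⇒ use the trigonometric (Viète) form: r = 2√(−p/3) = 9.043107, φ = arccos(3q/(p·r)) = arccos(0.786491) = 0.665690 rad.
y_k = r·cos(φ/3 − 2πk/3) for k = 0, 1, 2 gives y = 8.821386, -2.687121, -6.134265.
λ_k = y_k + 1.333333 gives λ = 10.1547, -1.3538, -4.8009 (check: the sum is 4.0000 = tr M).

Eigenvalues sorted in increasing order: [-4.8009, -1.3538, 10.1547].


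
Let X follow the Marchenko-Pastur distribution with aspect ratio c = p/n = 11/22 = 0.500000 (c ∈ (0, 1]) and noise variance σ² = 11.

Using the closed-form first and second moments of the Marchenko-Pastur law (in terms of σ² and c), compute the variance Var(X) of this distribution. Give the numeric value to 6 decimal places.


Recall the MP moments m_1 = E[X] = σ² and m_2 = E[X²] = σ⁴ (1 + c).
m_1 = E[X] = σ² = 11, so m_1² = 121.
m_2 = E[X²] = σ⁴ (1 + c) = 121 · (1 + 0.500000) = 121 · 1.500000 = 181.500000.
(Note m_2 − m_1² simplifies to c · σ⁴ = 0.500000 · 121.)

Var(X) = m_2 − m_1² = 181.500000 − 121 = 60.500000.


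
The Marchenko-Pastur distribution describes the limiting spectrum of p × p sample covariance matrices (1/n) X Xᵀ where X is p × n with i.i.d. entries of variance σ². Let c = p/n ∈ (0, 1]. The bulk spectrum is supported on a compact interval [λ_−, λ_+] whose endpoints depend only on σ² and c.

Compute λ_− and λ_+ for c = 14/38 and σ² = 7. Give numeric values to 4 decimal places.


c = 14/38 = 0.368421; √c = 0.606977.
λ_− = σ² (1 − √c)² = 7 · (1 − 0.606977)² = 7 · (0.393023)² = 1.081270.
λ_+ = σ² (1 + √c)² = 7 · (1 + 0.606977)² = 7 · (1.606977)² = 18.076625.

Rounded to 4 decimal places: λ_− ≈ 1.0813, λ_+ ≈ 18.0766.


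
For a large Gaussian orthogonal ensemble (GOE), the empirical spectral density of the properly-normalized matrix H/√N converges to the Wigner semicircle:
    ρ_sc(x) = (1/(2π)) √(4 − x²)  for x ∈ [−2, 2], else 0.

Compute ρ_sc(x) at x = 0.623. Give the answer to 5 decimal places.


ρ_sc(x) = (1/(2π)) √(4 − x²). With x = 0.623:
  4 − x² = 4 − (0.623)² = 4 − 0.388129 = 3.611871.
  √(4 − x²) = 1.900492.
  1/(2π) = 0.159155.
  ρ_sc(0.623) = 0.159155 · 1.900492 = 0.302473.

Rounded to 5 decimal places: ρ_sc(0.623) ≈ 0.30247.


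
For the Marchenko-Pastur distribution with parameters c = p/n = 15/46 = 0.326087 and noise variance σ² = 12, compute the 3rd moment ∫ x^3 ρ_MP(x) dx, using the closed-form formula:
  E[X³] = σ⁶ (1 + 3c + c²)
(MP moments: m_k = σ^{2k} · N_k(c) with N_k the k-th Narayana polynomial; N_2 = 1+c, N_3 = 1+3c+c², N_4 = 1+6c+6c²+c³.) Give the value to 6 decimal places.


E[X³] = σ⁶ (1 + 3c + c²) (third MP moment). With σ² = 12 (so σ⁶ = 1728) and c = 15/46 = 0.326087: E[X³] = 1728 · (1 + 3·0.326087 + (0.326087)²) = 1728 · 2.084594.

So E[X^3] = 3602.177694.


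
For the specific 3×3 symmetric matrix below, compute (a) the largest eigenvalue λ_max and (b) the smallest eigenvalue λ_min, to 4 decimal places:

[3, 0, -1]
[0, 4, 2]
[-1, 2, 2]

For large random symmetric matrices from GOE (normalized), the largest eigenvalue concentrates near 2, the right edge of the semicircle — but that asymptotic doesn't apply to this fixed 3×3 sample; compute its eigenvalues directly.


Since M is real symmetric, all three eigenvalues are real; they are the roots of det(λI − M) = λ³ − (tr M) λ² + s λ − det M, where s is the sum of the principal 2×2 minors.
tr M = 3 + 4 + 2 = 9.
s = (3·4 − 0²) + (3·2 − (-1)²) + (4·2 − 2²) = 12 + 5 + 4 = 21.
det M (expand along row 1) = 3·4 − 0·2 + (-1)·4 = 8.
Characteristic polynomial: λ³ − 9λ² + 21λ − 8 = 0.
Substitute λ = y + (tr M)/3 = y + 3.000000 to remove the quadratic term: y³ + p·y + q = 0 with p = s − (tr M)²/3 = -6.000000 and q = −2(tr M)³/27 + (tr M)·s/3 − det M = 1.000000.
Three real roots ⇒ use the trigonometric (Viète) form: r = 2√(−p/3) = 2.828427, φ = arccos(3q/(p·r)) = arccos(-0.176777) = 1.748507 rad.
y_k = r·cos(φ/3 − 2πk/3) for k = 0, 1, 2 gives y = 2.361469, 0.167449, -2.528918.
λ_k = y_k + 3.000000 gives λ = 5.3615, 3.1674, 0.4711 (check: the sum is 9.0000 = tr M).

Hence λ_max = 5.3615 and λ_min = 0.4711.


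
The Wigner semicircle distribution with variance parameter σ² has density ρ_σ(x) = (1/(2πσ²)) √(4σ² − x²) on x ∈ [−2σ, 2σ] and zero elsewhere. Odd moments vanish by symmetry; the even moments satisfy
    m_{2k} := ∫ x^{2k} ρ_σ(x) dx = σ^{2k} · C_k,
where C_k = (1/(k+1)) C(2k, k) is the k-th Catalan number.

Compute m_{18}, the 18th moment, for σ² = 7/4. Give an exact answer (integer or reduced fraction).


By the scaled semicircle moment identity, m_{2k} = σ^{2k} · C_k with k = 9.
C_9 = (1/(k+1)) · C(2k, k) = (1/10) · C(18, 9) = (1/10) · 48620 = 4862.
σ^{2k} = (σ²)^k = (7/4)^9 = 40353607/262144.

Therefore m_{18} = σ^{18} · C_9 = (40353607/262144) · 4862 = 98099618617/131072.


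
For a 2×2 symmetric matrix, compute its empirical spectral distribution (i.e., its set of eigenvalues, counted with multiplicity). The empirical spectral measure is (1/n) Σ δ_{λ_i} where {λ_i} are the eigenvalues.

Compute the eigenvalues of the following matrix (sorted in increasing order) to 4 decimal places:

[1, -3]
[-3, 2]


Since M is real symmetric, both eigenvalues are real; they are the roots of det(λI − M) = λ² − (tr M) λ + det M.
tr M = 1 + 2 = 3.
det M = 1·2 − (-3)² = 2 − 9 = -7.
Characteristic polynomial: λ² − 3λ − 7 = 0.
Discriminant Δ = (tr M)² − 4·det M = 9 − (-28) = 37; √Δ = 6.082763.
λ = (tr M ± √Δ)/2 = (3 ± 6.082763)/2, giving (tr M − √Δ)/2 = -1.5414 and (tr M + √Δ)/2 = 4.5414.

Eigenvalues sorted in increasing order: [-1.5414, 4.5414].


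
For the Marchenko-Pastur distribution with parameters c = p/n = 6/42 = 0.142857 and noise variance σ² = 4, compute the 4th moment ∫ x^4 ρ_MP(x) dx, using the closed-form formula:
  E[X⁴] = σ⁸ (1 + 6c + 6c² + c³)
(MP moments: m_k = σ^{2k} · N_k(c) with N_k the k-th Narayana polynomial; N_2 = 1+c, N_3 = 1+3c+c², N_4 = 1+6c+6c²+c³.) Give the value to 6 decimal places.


E[X⁴] = σ⁸ (1 + 6c + 6c² + c³) (fourth MP moment). With σ² = 4 (so σ⁸ = 256) and c = 6/42 = 0.142857: E[X⁴] = 256 · (1 + 6·0.142857 + 6·(0.142857)² + (0.142857)³) = 256 · 1.982507.

So E[X^4] = 507.521866.


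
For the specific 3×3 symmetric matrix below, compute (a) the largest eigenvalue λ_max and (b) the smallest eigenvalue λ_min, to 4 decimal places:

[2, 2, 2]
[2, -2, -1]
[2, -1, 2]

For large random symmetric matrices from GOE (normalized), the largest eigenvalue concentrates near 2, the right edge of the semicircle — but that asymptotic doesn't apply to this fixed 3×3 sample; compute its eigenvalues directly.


Since M is real symmetric, all three eigenvalues are real; they are the roots of det(λI − M) = λ³ − (tr M) λ² + s λ − det M, where s is the sum of the principal 2×2 minors.
tr M = 2 + (-2) + 2 = 2.
s = (2·(-2) − 2²) + (2·2 − 2²) + ((-2)·2 − (-1)²) = -8 + 0 + (-5) = -13.
det M (expand along row 1) = 2·(-5) − 2·6 + 2·2 = -18.
Characteristic polynomial: λ³ − 2λ² − 13λ + 18 = 0.
Substitute λ = y + (tr M)/3 = y + 0.666667 to remove the quadratic term: y³ + p·y + q = 0 with p = s − (tr M)²/3 = -14.333333 and q = −2(tr M)³/27 + (tr M)·s/3 − det M = 8.740741.
Three real roots ⇒ use the trigonometric (Viète) form: r = 2√(−p/3) = 4.371626, φ = arccos(3q/(p·r)) = arccos(-0.418484) = 2.002572 rad.
y_k = r·cos(φ/3 − 2πk/3) for k = 0, 1, 2 gives y = 3.433286, 0.627018, -4.060303.
λ_k = y_k + 0.666667 gives λ = 4.1000, 1.2937, -3.3936 (check: the sum is 2.0000 = tr M).

Hence λ_max = 4.1000 and λ_min = -3.3936.


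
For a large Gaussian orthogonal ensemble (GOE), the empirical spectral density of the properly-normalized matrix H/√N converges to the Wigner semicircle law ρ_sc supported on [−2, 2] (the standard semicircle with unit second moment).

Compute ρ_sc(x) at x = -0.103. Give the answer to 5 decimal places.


ρ_sc(x) = (1/(2π)) √(4 − x²). With x = -0.103:
  4 − x² = 4 − (-0.103)² = 4 − 0.010609 = 3.989391.
  √(4 − x²) = 1.997346.
  1/(2π) = 0.159155.
  ρ_sc(-0.103) = 0.159155 · 1.997346 = 0.317887.

Rounded to 5 decimal places: ρ_sc(-0.103) ≈ 0.31789.


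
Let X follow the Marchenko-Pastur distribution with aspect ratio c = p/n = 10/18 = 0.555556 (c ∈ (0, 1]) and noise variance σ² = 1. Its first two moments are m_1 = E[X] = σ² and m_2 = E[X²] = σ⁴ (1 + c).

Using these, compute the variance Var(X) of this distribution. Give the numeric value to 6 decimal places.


m_1 = E[X] = σ² = 1, so m_1² = 1.
m_2 = E[X²] = σ⁴ (1 + c) = 1 · (1 + 0.555556) = 1 · 1.555556 = 1.555556.
(Note m_2 − m_1² simplifies to c · σ⁴ = 0.555556 · 1.)

Var(X) = m_2 − m_1² = 1.555556 − 1 = 0.555556.


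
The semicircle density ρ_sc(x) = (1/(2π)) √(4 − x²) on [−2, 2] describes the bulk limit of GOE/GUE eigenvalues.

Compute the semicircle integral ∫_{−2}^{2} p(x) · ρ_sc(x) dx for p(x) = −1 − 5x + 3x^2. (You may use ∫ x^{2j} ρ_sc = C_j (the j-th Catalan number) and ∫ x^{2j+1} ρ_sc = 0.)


Write p(x) = Σ a_i x^i, split into monomials and integrate each against ρ_sc separately.
Using ∫ x^{2j} ρ_sc = C_j = (1/(j+1)) C(2j, j) (Catalan numbers) and ∫ x^{2j+1} ρ_sc = 0 (odd monomials vanish by symmetry):
  i = 0 (even): a_0 · C_{0} = -1 · 1 = -1
  i = 1 (odd): ∫ x^1 ρ_sc = 0 (vanishes)
  i = 2 (even): a_2 · C_{1} = 3 · 1 = 3

Summing the contributions: ∫_{−2}^{2} p(x) ρ_sc(x) dx = (-1) + 3 = 2.


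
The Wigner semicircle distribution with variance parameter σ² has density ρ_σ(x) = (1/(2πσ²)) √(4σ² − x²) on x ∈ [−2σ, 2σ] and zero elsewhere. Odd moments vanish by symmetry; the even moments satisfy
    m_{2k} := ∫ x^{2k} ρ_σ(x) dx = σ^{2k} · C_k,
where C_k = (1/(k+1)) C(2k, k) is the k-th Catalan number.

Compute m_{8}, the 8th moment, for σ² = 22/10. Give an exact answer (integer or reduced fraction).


By the scaled semicircle moment identity, m_{2k} = σ^{2k} · C_k with k = 4.
C_4 = (1/(k+1)) · C(2k, k) = (1/5) · C(8, 4) = (1/5) · 70 = 14.
σ^{2k} = (σ²)^k = (22/10)^4 = 14641/625.

Therefore m_{8} = σ^{8} · C_4 = (14641/625) · 14 = 204974/625.


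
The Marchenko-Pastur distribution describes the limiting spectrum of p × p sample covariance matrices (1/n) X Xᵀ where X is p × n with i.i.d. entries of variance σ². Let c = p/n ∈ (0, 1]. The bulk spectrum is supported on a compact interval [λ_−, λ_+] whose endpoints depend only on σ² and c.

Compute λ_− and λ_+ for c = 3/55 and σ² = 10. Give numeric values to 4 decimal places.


c = 3/55 = 0.054545; √c = 0.233550.
λ_− = σ² (1 − √c)² = 10 · (1 − 0.233550)² = 10 · (0.766450)² = 5.874461.
λ_+ = σ² (1 + √c)² = 10 · (1 + 0.233550)² = 10 · (1.233550)² = 15.216448.

Rounded to 4 decimal places: λ_− ≈ 5.8745, λ_+ ≈ 15.2164.


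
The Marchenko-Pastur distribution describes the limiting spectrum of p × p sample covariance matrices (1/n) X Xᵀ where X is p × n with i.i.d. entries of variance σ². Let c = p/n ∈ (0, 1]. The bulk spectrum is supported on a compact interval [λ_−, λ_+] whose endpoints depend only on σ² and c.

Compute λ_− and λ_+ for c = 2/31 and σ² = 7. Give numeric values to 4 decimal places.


c = 2/31 = 0.064516; √c = 0.254000.
λ_− = σ² (1 − √c)² = 7 · (1 − 0.254000)² = 7 · (0.746000)² = 3.895609.
λ_+ = σ² (1 + √c)² = 7 · (1 + 0.254000)² = 7 · (1.254000)² = 11.007616.

Rounded to 4 decimal places: λ_− ≈ 3.8956, λ_+ ≈ 11.0076.


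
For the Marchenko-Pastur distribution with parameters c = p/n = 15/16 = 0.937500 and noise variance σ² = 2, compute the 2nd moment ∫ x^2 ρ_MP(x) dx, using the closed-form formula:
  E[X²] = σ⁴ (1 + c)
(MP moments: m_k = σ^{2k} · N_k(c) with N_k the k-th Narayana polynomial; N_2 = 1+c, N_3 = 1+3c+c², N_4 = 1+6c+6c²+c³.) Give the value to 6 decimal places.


E[X²] = σ⁴ (1 + c) (second MP moment). With σ² = 2 (so σ⁴ = 4) and c = 15/16 = 0.937500: E[X²] = 4 · (1 + 0.937500) = 4 · 1.937500.

So E[X^2] = 7.750000.
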